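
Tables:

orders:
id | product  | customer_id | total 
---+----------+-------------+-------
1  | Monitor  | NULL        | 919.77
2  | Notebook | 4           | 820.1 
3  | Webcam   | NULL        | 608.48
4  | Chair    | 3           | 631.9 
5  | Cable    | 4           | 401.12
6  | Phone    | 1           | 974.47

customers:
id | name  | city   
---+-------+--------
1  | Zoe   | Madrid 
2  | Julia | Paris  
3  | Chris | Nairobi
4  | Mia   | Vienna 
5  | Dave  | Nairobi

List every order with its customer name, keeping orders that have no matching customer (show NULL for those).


LEFT JOIN keeps every row from orders (the left table); where customer_id has no match in customers, the customer columns become NULL. Walk through each order:
  - order 1 (Monitor): customer_id=NULL, no match -> kept with NULL
  - order 2 (Notebook): customer_id=4 -> matches Mia
  - order 3 (Webcam): customer_id=NULL, no match -> kept with NULL
  - order 4 (Chair): customer_id=3 -> matches Chris
  - order 5 (Cable): customer_id=4 -> matches Mia
  - order 6 (Phone): customer_id=1 -> matches Zoe
All 6 rows appear; 2 have NULL customer.

SQL:
SELECT a.product, b.name AS customer
FROM orders a
LEFT JOIN customers b ON a.customer_id = b.id

Result:
product  | customer
---------+---------
Monitor  | NULL    
Notebook | Mia     
Webcam   | NULL    
Chair    | Chris   
Cable    | Mia     
Phone    | Zoe     


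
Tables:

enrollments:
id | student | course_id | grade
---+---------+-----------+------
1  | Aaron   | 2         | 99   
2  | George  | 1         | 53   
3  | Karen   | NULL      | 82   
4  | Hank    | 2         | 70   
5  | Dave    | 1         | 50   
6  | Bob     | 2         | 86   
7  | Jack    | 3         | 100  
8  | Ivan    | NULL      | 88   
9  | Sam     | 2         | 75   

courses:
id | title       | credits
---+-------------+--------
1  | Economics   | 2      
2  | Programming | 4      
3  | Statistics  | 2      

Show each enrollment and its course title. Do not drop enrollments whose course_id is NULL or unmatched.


LEFT JOIN keeps every row from enrollments (the left table); where course_id has no match in courses, the course columns become NULL. Walk through each enrollment:
  - enrollment 1 (Aaron): course_id=2 -> matches Programming
  - enrollment 2 (George): course_id=1 -> matches Economics
  - enrollment 3 (Karen): course_id=NULL, no match -> kept with NULL
  - enrollment 4 (Hank): course_id=2 -> matches Programming
  - enrollment 5 (Dave): course_id=1 -> matches Economics
  - enrollment 6 (Bob): course_id=2 -> matches Programming
  - enrollment 7 (Jack): course_id=3 -> matches Statistics
  - enrollment 8 (Ivan): course_id=NULL, no match -> kept with NULL
  - enrollment 9 (Sam): course_id=2 -> matches Programming
All 9 rows appear; 2 have NULL course.

SQL:
SELECT a.student, b.title AS course
FROM enrollments a
LEFT JOIN courses b ON a.course_id = b.id

Result:
student | course     
--------+------------
Aaron   | Programming
George  | Economics  
Karen   | NULL       
Hank    | Programming
Dave    | Economics  
Bob     | Programming
Jack    | Statistics 
Ivan    | NULL       
Sam     | Programming


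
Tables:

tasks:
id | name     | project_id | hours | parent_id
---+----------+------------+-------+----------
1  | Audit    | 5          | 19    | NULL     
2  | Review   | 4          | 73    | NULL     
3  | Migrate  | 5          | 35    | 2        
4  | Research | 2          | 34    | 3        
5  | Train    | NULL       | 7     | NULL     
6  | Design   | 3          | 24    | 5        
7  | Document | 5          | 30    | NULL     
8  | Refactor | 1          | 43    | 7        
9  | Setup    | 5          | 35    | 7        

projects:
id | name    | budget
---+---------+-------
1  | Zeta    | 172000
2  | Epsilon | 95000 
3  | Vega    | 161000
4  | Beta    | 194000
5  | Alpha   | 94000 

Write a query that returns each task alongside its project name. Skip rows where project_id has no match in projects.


INNER JOIN keeps only tasks rows whose project_id matches an id in projects. Walk through each task:
  - task 1 (Audit): project_id=5 -> matches Alpha
  - task 2 (Review): project_id=4 -> matches Beta
  - task 3 (Migrate): project_id=5 -> matches Alpha
  - task 4 (Research): project_id=2 -> matches Epsilon
  - task 5 (Train): project_id=NULL, no match -> dropped
  - task 6 (Design): project_id=3 -> matches Vega
  - task 7 (Document): project_id=5 -> matches Alpha
  - task 8 (Refactor): project_id=1 -> matches Zeta
  - task 9 (Setup): project_id=5 -> matches Alpha
So 1 of 9 rows is dropped.

SQL:
SELECT a.name, b.name AS project
FROM tasks a
INNER JOIN projects b ON a.project_id = b.id

Result:
name     | project
---------+--------
Audit    | Alpha  
Review   | Beta   
Migrate  | Alpha  
Research | Epsilon
Design   | Vega   
Document | Alpha  
Refactor | Zeta   
Setup    | Alpha  


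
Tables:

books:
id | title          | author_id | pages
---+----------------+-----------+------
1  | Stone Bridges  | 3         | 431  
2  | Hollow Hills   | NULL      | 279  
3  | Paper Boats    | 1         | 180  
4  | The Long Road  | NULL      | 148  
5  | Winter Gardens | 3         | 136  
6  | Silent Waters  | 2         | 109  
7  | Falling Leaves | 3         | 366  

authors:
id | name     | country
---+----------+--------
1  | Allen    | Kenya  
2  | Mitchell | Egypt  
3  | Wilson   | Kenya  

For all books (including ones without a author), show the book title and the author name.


LEFT JOIN keeps every row from books (the left table); where author_id has no match in authors, the author columns become NULL. Walk through each book:
  - book 1 (Stone Bridges): author_id=3 -> matches Wilson
  - book 2 (Hollow Hills): author_id=NULL, no match -> kept with NULL
  - book 3 (Paper Boats): author_id=1 -> matches Allen
  - book 4 (The Long Road): author_id=NULL, no match -> kept with NULL
  - book 5 (Winter Gardens): author_id=3 -> matches Wilson
  - book 6 (Silent Waters): author_id=2 -> matches Mitchell
  - book 7 (Falling Leaves): author_id=3 -> matches Wilson
All 7 rows appear; 2 have NULL author.

SQL:
SELECT a.title, b.name AS author
FROM books a
LEFT JOIN authors b ON a.author_id = b.id

Result:
title          | author  
---------------+---------
Stone Bridges  | Wilson  
Hollow Hills   | NULL    
Paper Boats    | Allen   
The Long Road  | NULL    
Winter Gardens | Wilson  
Silent Waters  | Mitchell
Falling Leaves | Wilson  


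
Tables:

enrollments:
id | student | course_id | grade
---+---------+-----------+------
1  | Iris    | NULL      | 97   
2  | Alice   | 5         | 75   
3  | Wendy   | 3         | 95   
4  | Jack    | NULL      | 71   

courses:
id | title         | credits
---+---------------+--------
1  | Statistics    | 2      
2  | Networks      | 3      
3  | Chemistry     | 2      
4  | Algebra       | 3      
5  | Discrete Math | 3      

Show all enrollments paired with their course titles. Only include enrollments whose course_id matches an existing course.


INNER JOIN keeps only enrollments rows whose course_id matches an id in courses. Walk through each enrollment:
  - enrollment 1 (Iris): course_id=NULL, no match -> dropped
  - enrollment 2 (Alice): course_id=5 -> matches Discrete Math
  - enrollment 3 (Wendy): course_id=3 -> matches Chemistry
  - enrollment 4 (Jack): course_id=NULL, no match -> dropped
So 2 of 4 rows are dropped.

SQL:
SELECT a.student, b.title AS course
FROM enrollments a
INNER JOIN courses b ON a.course_id = b.id

Result:
student | course       
--------+--------------
Alice   | Discrete Math
Wendy   | Chemistry    


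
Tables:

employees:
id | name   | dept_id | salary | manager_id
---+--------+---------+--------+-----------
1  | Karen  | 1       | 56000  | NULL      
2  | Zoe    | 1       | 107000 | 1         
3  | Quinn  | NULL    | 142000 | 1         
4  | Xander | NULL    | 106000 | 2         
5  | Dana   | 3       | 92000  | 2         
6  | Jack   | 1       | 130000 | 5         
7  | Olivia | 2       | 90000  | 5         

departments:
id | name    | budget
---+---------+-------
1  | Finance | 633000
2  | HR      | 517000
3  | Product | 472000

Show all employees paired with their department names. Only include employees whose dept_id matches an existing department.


INNER JOIN keeps only employees rows whose dept_id matches an id in departments. Walk through each employee:
  - employee 1 (Karen): dept_id=1 -> matches Finance
  - employee 2 (Zoe): dept_id=1 -> matches Finance
  - employee 3 (Quinn): dept_id=NULL, no match -> dropped
  - employee 4 (Xander): dept_id=NULL, no match -> dropped
  - employee 5 (Dana): dept_id=3 -> matches Product
  - employee 6 (Jack): dept_id=1 -> matches Finance
  - employee 7 (Olivia): dept_id=2 -> matches HR
So 2 of 7 rows are dropped.

SQL:
SELECT a.name, b.name AS department
FROM employees a
INNER JOIN departments b ON a.dept_id = b.id

Result:
name   | department
-------+-----------
Karen  | Finance   
Zoe    | Finance   
Dana   | Product   
Jack   | Finance   
Olivia | HR        


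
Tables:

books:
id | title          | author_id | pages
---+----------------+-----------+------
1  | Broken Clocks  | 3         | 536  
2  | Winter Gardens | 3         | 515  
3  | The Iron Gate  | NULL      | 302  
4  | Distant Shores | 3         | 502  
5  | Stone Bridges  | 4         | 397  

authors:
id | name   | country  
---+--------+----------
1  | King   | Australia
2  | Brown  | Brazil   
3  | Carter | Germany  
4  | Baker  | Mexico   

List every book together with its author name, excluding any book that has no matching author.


INNER JOIN keeps only books rows whose author_id matches an id in authors. Walk through each book:
  - book 1 (Broken Clocks): author_id=3 -> matches Carter
  - book 2 (Winter Gardens): author_id=3 -> matches Carter
  - book 3 (The Iron Gate): author_id=NULL, no match -> dropped
  - book 4 (Distant Shores): author_id=3 -> matches Carter
  - book 5 (Stone Bridges): author_id=4 -> matches Baker
So 1 of 5 rows is dropped.

SQL:
SELECT a.title, b.name AS author
FROM books a
INNER JOIN authors b ON a.author_id = b.id

Result:
title          | author
---------------+-------
Broken Clocks  | Carter
Winter Gardens | Carter
Distant Shores | Carter
Stone Bridges  | Baker 


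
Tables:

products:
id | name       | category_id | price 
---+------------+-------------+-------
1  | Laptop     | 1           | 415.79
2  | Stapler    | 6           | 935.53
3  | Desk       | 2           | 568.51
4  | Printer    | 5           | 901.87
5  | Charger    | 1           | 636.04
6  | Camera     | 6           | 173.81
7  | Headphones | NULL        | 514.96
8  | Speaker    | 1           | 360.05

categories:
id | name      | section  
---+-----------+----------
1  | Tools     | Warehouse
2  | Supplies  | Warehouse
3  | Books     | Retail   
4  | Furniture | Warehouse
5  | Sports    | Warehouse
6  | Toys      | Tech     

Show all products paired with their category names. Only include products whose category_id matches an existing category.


INNER JOIN keeps only products rows whose category_id matches an id in categories. Walk through each product:
  - product 1 (Laptop): category_id=1 -> matches Tools
  - product 2 (Stapler): category_id=6 -> matches Toys
  - product 3 (Desk): category_id=2 -> matches Supplies
  - product 4 (Printer): category_id=5 -> matches Sports
  - product 5 (Charger): category_id=1 -> matches Tools
  - product 6 (Camera): category_id=6 -> matches Toys
  - product 7 (Headphones): category_id=NULL, no match -> dropped
  - product 8 (Speaker): category_id=1 -> matches Tools
So 1 of 8 rows is dropped.

SQL:
SELECT a.name, b.name AS category
FROM products a
INNER JOIN categories b ON a.category_id = b.id

Result:
name    | category
--------+---------
Laptop  | Tools   
Stapler | Toys    
Desk    | Supplies
Printer | Sports  
Charger | Tools   
Camera  | Toys    
Speaker | Tools   


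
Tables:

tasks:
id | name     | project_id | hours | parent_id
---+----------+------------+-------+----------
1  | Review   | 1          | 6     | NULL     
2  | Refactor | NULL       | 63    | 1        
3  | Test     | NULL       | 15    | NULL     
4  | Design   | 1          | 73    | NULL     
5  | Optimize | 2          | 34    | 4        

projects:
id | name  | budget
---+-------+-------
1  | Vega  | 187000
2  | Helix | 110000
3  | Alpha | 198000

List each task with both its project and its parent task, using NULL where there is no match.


Two LEFT JOINs from the same base table tasks: one to projects via project_id, one to tasks itself via parent_id. Both are LEFT so every task is preserved.
Match against projects:
  - task 1 (Review): project_id=1 -> matches Vega
  - task 2 (Refactor): project_id=NULL, no match -> kept with NULL
  - task 3 (Test): project_id=NULL, no match -> kept with NULL
  - task 4 (Design): project_id=1 -> matches Vega
  - task 5 (Optimize): project_id=2 -> matches Helix
Match against tasks (self):
  - task 1 (Review): parent_id=NULL -> NULL
  - task 2 (Refactor): parent_id=1 -> Review
  - task 3 (Test): parent_id=NULL -> NULL
  - task 4 (Design): parent_id=NULL -> NULL
  - task 5 (Optimize): parent_id=4 -> Design

SQL:
SELECT a.name, b.name AS project, c.name AS parent
FROM tasks a
LEFT JOIN projects b ON a.project_id = b.id
LEFT JOIN tasks c ON a.parent_id = c.id

Result:
name     | project | parent
---------+---------+-------
Review   | Vega    | NULL  
Refactor | NULL    | Review
Test     | NULL    | NULL  
Design   | Vega    | NULL  
Optimize | Helix   | Design


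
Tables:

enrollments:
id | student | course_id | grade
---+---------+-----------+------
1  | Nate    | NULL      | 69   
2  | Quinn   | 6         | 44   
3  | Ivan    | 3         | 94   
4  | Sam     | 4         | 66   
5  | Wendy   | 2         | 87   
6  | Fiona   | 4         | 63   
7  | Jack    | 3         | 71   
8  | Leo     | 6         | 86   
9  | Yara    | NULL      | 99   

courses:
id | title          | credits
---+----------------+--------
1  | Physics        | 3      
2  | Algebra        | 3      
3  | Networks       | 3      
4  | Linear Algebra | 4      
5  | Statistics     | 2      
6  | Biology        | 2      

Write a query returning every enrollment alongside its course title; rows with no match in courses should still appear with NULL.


LEFT JOIN keeps every row from enrollments (the left table); where course_id has no match in courses, the course columns become NULL. Walk through each enrollment:
  - enrollment 1 (Nate): course_id=NULL, no match -> kept with NULL
  - enrollment 2 (Quinn): course_id=6 -> matches Biology
  - enrollment 3 (Ivan): course_id=3 -> matches Networks
  - enrollment 4 (Sam): course_id=4 -> matches Linear Algebra
  - enrollment 5 (Wendy): course_id=2 -> matches Algebra
  - enrollment 6 (Fiona): course_id=4 -> matches Linear Algebra
  - enrollment 7 (Jack): course_id=3 -> matches Networks
  - enrollment 8 (Leo): course_id=6 -> matches Biology
  - enrollment 9 (Yara): course_id=NULL, no match -> kept with NULL
All 9 rows appear; 2 have NULL course.

SQL:
SELECT a.student, b.title AS course
FROM enrollments a
LEFT JOIN courses b ON a.course_id = b.id

Result:
student | course        
--------+---------------
Nate    | NULL          
Quinn   | Biology       
Ivan    | Networks      
Sam     | Linear Algebra
Wendy   | Algebra       
Fiona   | Linear Algebra
Jack    | Networks      
Leo     | Biology       
Yara    | NULL          


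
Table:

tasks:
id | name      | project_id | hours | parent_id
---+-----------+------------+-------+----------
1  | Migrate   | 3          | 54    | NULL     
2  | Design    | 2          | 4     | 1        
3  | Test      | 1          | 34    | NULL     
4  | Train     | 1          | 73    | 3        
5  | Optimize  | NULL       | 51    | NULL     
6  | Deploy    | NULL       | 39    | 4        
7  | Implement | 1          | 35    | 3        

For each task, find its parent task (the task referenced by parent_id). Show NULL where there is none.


This is a self-join: tasks is joined to a second copy of itself, matching each row's parent_id to another row's id. Use LEFT JOIN so rows with parent_id=NULL are kept.
  - task 1 (Migrate): parent_id=NULL -> NULL
  - task 2 (Design): parent_id=1 -> Migrate
  - task 3 (Test): parent_id=NULL -> NULL
  - task 4 (Train): parent_id=3 -> Test
  - task 5 (Optimize): parent_id=NULL -> NULL
  - task 6 (Deploy): parent_id=4 -> Train
  - task 7 (Implement): parent_id=3 -> Test

SQL:
SELECT a.name AS item, b.name AS parent
FROM tasks a
LEFT JOIN tasks b ON a.parent_id = b.id

Result:
item      | parent 
----------+--------
Migrate   | NULL   
Design    | Migrate
Test      | NULL   
Train     | Test   
Optimize  | NULL   
Deploy    | Train  
Implement | Test   


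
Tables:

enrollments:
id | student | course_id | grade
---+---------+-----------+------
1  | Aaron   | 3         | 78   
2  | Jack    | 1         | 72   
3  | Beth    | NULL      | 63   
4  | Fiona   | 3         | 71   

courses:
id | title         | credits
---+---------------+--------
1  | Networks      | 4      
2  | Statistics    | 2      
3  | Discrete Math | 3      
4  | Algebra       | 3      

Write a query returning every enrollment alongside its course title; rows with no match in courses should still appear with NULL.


LEFT JOIN keeps every row from enrollments (the left table); where course_id has no match in courses, the course columns become NULL. Walk through each enrollment:
  - enrollment 1 (Aaron): course_id=3 -> matches Discrete Math
  - enrollment 2 (Jack): course_id=1 -> matches Networks
  - enrollment 3 (Beth): course_id=NULL, no match -> kept with NULL
  - enrollment 4 (Fiona): course_id=3 -> matches Discrete Math
All 4 rows appear; 1 has NULL course.

SQL:
SELECT a.student, b.title AS course
FROM enrollments a
LEFT JOIN courses b ON a.course_id = b.id

Result:
student | course       
--------+--------------
Aaron   | Discrete Math
Jack    | Networks     
Beth    | NULL         
Fiona   | Discrete Math


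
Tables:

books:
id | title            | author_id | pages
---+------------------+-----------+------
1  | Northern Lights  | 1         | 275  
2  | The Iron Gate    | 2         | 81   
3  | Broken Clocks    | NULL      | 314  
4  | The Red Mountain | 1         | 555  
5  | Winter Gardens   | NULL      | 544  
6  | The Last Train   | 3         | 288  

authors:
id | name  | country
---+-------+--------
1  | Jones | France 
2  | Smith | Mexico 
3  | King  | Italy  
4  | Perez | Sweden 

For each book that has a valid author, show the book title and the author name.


INNER JOIN keeps only books rows whose author_id matches an id in authors. Walk through each book:
  - book 1 (Northern Lights): author_id=1 -> matches Jones
  - book 2 (The Iron Gate): author_id=2 -> matches Smith
  - book 3 (Broken Clocks): author_id=NULL, no match -> dropped
  - book 4 (The Red Mountain): author_id=1 -> matches Jones
  - book 5 (Winter Gardens): author_id=NULL, no match -> dropped
  - book 6 (The Last Train): author_id=3 -> matches King
So 2 of 6 rows are dropped.

SQL:
SELECT a.title, b.name AS author
FROM books a
INNER JOIN authors b ON a.author_id = b.id

Result:
title            | author
-----------------+-------
Northern Lights  | Jones 
The Iron Gate    | Smith 
The Red Mountain | Jones 
The Last Train   | King  


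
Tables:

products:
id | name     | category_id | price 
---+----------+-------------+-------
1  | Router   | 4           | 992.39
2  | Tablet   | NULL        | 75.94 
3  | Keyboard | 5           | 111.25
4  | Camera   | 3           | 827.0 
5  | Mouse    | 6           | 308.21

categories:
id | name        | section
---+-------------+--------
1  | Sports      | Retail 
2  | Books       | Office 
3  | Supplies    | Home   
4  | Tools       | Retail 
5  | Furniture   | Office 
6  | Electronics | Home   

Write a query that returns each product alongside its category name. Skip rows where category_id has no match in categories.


INNER JOIN keeps only products rows whose category_id matches an id in categories. Walk through each product:
  - product 1 (Router): category_id=4 -> matches Tools
  - product 2 (Tablet): category_id=NULL, no match -> dropped
  - product 3 (Keyboard): category_id=5 -> matches Furniture
  - product 4 (Camera): category_id=3 -> matches Supplies
  - product 5 (Mouse): category_id=6 -> matches Electronics
So 1 of 5 rows is dropped.

SQL:
SELECT a.name, b.name AS category
FROM products a
INNER JOIN categories b ON a.category_id = b.id

Result:
name     | category   
---------+------------
Router   | Tools      
Keyboard | Furniture  
Camera   | Supplies   
Mouse    | Electronics


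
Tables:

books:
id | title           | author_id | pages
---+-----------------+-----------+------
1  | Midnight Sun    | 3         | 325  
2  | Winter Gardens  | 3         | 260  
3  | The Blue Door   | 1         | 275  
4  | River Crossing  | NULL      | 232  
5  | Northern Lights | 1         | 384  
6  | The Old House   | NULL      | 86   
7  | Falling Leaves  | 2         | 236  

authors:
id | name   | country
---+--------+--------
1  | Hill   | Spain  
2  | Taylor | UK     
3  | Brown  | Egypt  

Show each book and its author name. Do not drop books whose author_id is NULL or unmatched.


LEFT JOIN keeps every row from books (the left table); where author_id has no match in authors, the author columns become NULL. Walk through each book:
  - book 1 (Midnight Sun): author_id=3 -> matches Brown
  - book 2 (Winter Gardens): author_id=3 -> matches Brown
  - book 3 (The Blue Door): author_id=1 -> matches Hill
  - book 4 (River Crossing): author_id=NULL, no match -> kept with NULL
  - book 5 (Northern Lights): author_id=1 -> matches Hill
  - book 6 (The Old House): author_id=NULL, no match -> kept with NULL
  - book 7 (Falling Leaves): author_id=2 -> matches Taylor
All 7 rows appear; 2 have NULL author.

SQL:
SELECT a.title, b.name AS author
FROM books a
LEFT JOIN authors b ON a.author_id = b.id

Result:
title           | author
----------------+-------
Midnight Sun    | Brown 
Winter Gardens  | Brown 
The Blue Door   | Hill  
River Crossing  | NULL  
Northern Lights | Hill  
The Old House   | NULL  
Falling Leaves  | Taylor


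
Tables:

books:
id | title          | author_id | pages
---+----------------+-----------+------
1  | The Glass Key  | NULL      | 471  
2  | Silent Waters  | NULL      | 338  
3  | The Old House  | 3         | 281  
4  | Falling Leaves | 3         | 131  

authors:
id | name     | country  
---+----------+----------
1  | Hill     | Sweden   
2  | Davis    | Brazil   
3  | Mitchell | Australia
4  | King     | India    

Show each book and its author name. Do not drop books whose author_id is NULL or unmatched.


LEFT JOIN keeps every row from books (the left table); where author_id has no match in authors, the author columns become NULL. Walk through each book:
  - book 1 (The Glass Key): author_id=NULL, no match -> kept with NULL
  - book 2 (Silent Waters): author_id=NULL, no match -> kept with NULL
  - book 3 (The Old House): author_id=3 -> matches Mitchell
  - book 4 (Falling Leaves): author_id=3 -> matches Mitchell
All 4 rows appear; 2 have NULL author.

SQL:
SELECT a.title, b.name AS author
FROM books a
LEFT JOIN authors b ON a.author_id = b.id

Result:
title          | author  
---------------+---------
The Glass Key  | NULL    
Silent Waters  | NULL    
The Old House  | Mitchell
Falling Leaves | Mitchell


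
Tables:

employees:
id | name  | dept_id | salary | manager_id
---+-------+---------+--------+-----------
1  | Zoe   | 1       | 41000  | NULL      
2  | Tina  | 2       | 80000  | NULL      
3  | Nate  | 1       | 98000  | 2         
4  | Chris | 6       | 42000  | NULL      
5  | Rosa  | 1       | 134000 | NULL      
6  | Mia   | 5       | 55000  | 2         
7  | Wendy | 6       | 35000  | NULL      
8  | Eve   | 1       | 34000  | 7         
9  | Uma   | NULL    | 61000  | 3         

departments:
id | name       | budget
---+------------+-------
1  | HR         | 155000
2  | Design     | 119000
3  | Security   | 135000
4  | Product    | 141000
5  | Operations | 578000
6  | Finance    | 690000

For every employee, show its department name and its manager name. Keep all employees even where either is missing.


Two LEFT JOINs from the same base table employees: one to departments via dept_id, one to employees itself via manager_id. Both are LEFT so every employee is preserved.
Match against departments:
  - employee 1 (Zoe): dept_id=1 -> matches HR
  - employee 2 (Tina): dept_id=2 -> matches Design
  - employee 3 (Nate): dept_id=1 -> matches HR
  - employee 4 (Chris): dept_id=6 -> matches Finance
  - employee 5 (Rosa): dept_id=1 -> matches HR
  - employee 6 (Mia): dept_id=5 -> matches Operations
  - employee 7 (Wendy): dept_id=6 -> matches Finance
  - employee 8 (Eve): dept_id=1 -> matches HR
  - employee 9 (Uma): dept_id=NULL, no match -> kept with NULL
Match against employees (self):
  - employee 1 (Zoe): manager_id=NULL -> NULL
  - employee 2 (Tina): manager_id=NULL -> NULL
  - employee 3 (Nate): manager_id=2 -> Tina
  - employee 4 (Chris): manager_id=NULL -> NULL
  - employee 5 (Rosa): manager_id=NULL -> NULL
  - employee 6 (Mia): manager_id=2 -> Tina
  - employee 7 (Wendy): manager_id=NULL -> NULL
  - employee 8 (Eve): manager_id=7 -> Wendy
  - employee 9 (Uma): manager_id=3 -> Nate

SQL:
SELECT a.name, b.name AS department, c.name AS manager
FROM employees a
LEFT JOIN departments b ON a.dept_id = b.id
LEFT JOIN employees c ON a.manager_id = c.id

Result:
name  | department | manager
------+------------+--------
Zoe   | HR         | NULL   
Tina  | Design     | NULL   
Nate  | HR         | Tina   
Chris | Finance    | NULL   
Rosa  | HR         | NULL   
Mia   | Operations | Tina   
Wendy | Finance    | NULL   
Eve   | HR         | Wendy  
Uma   | NULL       | Nate   


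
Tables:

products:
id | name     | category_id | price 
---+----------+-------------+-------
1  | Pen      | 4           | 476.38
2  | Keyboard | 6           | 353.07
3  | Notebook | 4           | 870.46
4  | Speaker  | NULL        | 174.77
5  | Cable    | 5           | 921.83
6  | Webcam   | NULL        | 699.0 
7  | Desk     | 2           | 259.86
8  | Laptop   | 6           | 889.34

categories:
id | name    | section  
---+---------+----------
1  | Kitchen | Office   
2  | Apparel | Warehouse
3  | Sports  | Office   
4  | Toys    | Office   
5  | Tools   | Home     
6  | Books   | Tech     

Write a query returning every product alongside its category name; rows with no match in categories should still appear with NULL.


LEFT JOIN keeps every row from products (the left table); where category_id has no match in categories, the category columns become NULL. Walk through each product:
  - product 1 (Pen): category_id=4 -> matches Toys
  - product 2 (Keyboard): category_id=6 -> matches Books
  - product 3 (Notebook): category_id=4 -> matches Toys
  - product 4 (Speaker): category_id=NULL, no match -> kept with NULL
  - product 5 (Cable): category_id=5 -> matches Tools
  - product 6 (Webcam): category_id=NULL, no match -> kept with NULL
  - product 7 (Desk): category_id=2 -> matches Apparel
  - product 8 (Laptop): category_id=6 -> matches Books
All 8 rows appear; 2 have NULL category.

SQL:
SELECT a.name, b.name AS category
FROM products a
LEFT JOIN categories b ON a.category_id = b.id

Result:
name     | category
---------+---------
Pen      | Toys    
Keyboard | Books   
Notebook | Toys    
Speaker  | NULL    
Cable    | Tools   
Webcam   | NULL    
Desk     | Apparel 
Laptop   | Books   


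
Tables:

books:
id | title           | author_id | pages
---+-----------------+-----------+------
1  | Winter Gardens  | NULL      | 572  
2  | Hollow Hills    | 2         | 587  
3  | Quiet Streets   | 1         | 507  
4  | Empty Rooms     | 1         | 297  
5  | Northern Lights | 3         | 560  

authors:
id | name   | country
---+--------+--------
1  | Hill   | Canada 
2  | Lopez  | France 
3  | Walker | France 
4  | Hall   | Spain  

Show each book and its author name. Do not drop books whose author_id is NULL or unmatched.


LEFT JOIN keeps every row from books (the left table); where author_id has no match in authors, the author columns become NULL. Walk through each book:
  - book 1 (Winter Gardens): author_id=NULL, no match -> kept with NULL
  - book 2 (Hollow Hills): author_id=2 -> matches Lopez
  - book 3 (Quiet Streets): author_id=1 -> matches Hill
  - book 4 (Empty Rooms): author_id=1 -> matches Hill
  - book 5 (Northern Lights): author_id=3 -> matches Walker
All 5 rows appear; 1 has NULL author.

SQL:
SELECT a.title, b.name AS author
FROM books a
LEFT JOIN authors b ON a.author_id = b.id

Result:
title           | author
----------------+-------
Winter Gardens  | NULL  
Hollow Hills    | Lopez 
Quiet Streets   | Hill  
Empty Rooms     | Hill  
Northern Lights | Walker


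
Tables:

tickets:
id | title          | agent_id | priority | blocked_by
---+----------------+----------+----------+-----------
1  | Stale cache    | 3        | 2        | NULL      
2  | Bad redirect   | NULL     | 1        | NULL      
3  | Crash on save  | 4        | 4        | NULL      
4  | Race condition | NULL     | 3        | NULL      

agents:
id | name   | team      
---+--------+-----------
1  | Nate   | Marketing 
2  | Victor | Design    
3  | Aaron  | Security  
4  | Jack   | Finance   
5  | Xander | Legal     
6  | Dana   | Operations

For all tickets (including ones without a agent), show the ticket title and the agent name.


LEFT JOIN keeps every row from tickets (the left table); where agent_id has no match in agents, the agent columns become NULL. Walk through each ticket:
  - ticket 1 (Stale cache): agent_id=3 -> matches Aaron
  - ticket 2 (Bad redirect): agent_id=NULL, no match -> kept with NULL
  - ticket 3 (Crash on save): agent_id=4 -> matches Jack
  - ticket 4 (Race condition): agent_id=NULL, no match -> kept with NULL
All 4 rows appear; 2 have NULL agent.

SQL:
SELECT a.title, b.name AS agent
FROM tickets a
LEFT JOIN agents b ON a.agent_id = b.id

Result:
title          | agent
---------------+------
Stale cache    | Aaron
Bad redirect   | NULL 
Crash on save  | Jack 
Race condition | NULL 


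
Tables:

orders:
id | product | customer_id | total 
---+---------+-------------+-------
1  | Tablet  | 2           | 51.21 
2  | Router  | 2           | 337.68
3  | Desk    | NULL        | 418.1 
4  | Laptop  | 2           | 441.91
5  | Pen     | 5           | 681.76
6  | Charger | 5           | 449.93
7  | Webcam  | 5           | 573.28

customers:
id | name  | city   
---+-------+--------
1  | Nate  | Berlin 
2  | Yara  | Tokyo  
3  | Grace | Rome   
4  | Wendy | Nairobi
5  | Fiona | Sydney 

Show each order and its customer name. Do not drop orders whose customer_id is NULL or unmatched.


LEFT JOIN keeps every row from orders (the left table); where customer_id has no match in customers, the customer columns become NULL. Walk through each order:
  - order 1 (Tablet): customer_id=2 -> matches Yara
  - order 2 (Router): customer_id=2 -> matches Yara
  - order 3 (Desk): customer_id=NULL, no match -> kept with NULL
  - order 4 (Laptop): customer_id=2 -> matches Yara
  - order 5 (Pen): customer_id=5 -> matches Fiona
  - order 6 (Charger): customer_id=5 -> matches Fiona
  - order 7 (Webcam): customer_id=5 -> matches Fiona
All 7 rows appear; 1 has NULL customer.

SQL:
SELECT a.product, b.name AS customer
FROM orders a
LEFT JOIN customers b ON a.customer_id = b.id

Result:
product | customer
--------+---------
Tablet  | Yara    
Router  | Yara    
Desk    | NULL    
Laptop  | Yara    
Pen     | Fiona   
Charger | Fiona   
Webcam  | Fiona   


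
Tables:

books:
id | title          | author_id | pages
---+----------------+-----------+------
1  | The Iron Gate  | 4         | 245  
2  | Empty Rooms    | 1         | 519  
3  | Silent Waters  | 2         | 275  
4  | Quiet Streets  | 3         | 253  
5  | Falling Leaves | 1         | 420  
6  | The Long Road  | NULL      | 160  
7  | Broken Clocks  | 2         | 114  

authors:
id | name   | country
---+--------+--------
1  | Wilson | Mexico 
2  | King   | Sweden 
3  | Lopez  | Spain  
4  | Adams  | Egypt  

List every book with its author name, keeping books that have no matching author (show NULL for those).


LEFT JOIN keeps every row from books (the left table); where author_id has no match in authors, the author columns become NULL. Walk through each book:
  - book 1 (The Iron Gate): author_id=4 -> matches Adams
  - book 2 (Empty Rooms): author_id=1 -> matches Wilson
  - book 3 (Silent Waters): author_id=2 -> matches King
  - book 4 (Quiet Streets): author_id=3 -> matches Lopez
  - book 5 (Falling Leaves): author_id=1 -> matches Wilson
  - book 6 (The Long Road): author_id=NULL, no match -> kept with NULL
  - book 7 (Broken Clocks): author_id=2 -> matches King
All 7 rows appear; 1 has NULL author.

SQL:
SELECT a.title, b.name AS author
FROM books a
LEFT JOIN authors b ON a.author_id = b.id

Result:
title          | author
---------------+-------
The Iron Gate  | Adams 
Empty Rooms    | Wilson
Silent Waters  | King  
Quiet Streets  | Lopez 
Falling Leaves | Wilson
The Long Road  | NULL  
Broken Clocks  | King  


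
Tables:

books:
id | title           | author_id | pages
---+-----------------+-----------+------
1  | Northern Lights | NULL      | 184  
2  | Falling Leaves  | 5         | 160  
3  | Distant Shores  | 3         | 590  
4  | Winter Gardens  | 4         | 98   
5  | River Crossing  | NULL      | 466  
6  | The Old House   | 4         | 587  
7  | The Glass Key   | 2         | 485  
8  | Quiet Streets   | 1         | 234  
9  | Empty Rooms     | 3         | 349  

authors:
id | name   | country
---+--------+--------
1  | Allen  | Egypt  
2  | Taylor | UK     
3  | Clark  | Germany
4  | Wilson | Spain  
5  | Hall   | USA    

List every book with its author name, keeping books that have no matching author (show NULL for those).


LEFT JOIN keeps every row from books (the left table); where author_id has no match in authors, the author columns become NULL. Walk through each book:
  - book 1 (Northern Lights): author_id=NULL, no match -> kept with NULL
  - book 2 (Falling Leaves): author_id=5 -> matches Hall
  - book 3 (Distant Shores): author_id=3 -> matches Clark
  - book 4 (Winter Gardens): author_id=4 -> matches Wilson
  - book 5 (River Crossing): author_id=NULL, no match -> kept with NULL
  - book 6 (The Old House): author_id=4 -> matches Wilson
  - book 7 (The Glass Key): author_id=2 -> matches Taylor
  - book 8 (Quiet Streets): author_id=1 -> matches Allen
  - book 9 (Empty Rooms): author_id=3 -> matches Clark
All 9 rows appear; 2 have NULL author.

SQL:
SELECT a.title, b.name AS author
FROM books a
LEFT JOIN authors b ON a.author_id = b.id

Result:
title           | author
----------------+-------
Northern Lights | NULL  
Falling Leaves  | Hall  
Distant Shores  | Clark 
Winter Gardens  | Wilson
River Crossing  | NULL  
The Old House   | Wilson
The Glass Key   | Taylor
Quiet Streets   | Allen 
Empty Rooms     | Clark 


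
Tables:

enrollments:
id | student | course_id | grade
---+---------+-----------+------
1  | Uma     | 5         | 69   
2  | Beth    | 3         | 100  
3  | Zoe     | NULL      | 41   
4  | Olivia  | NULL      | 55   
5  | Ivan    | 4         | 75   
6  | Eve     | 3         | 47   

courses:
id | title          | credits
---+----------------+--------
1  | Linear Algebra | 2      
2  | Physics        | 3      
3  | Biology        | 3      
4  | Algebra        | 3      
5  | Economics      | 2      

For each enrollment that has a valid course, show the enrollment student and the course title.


INNER JOIN keeps only enrollments rows whose course_id matches an id in courses. Walk through each enrollment:
  - enrollment 1 (Uma): course_id=5 -> matches Economics
  - enrollment 2 (Beth): course_id=3 -> matches Biology
  - enrollment 3 (Zoe): course_id=NULL, no match -> dropped
  - enrollment 4 (Olivia): course_id=NULL, no match -> dropped
  - enrollment 5 (Ivan): course_id=4 -> matches Algebra
  - enrollment 6 (Eve): course_id=3 -> matches Biology
So 2 of 6 rows are dropped.

SQL:
SELECT a.student, b.title AS course
FROM enrollments a
INNER JOIN courses b ON a.course_id = b.id

Result:
student | course   
--------+----------
Uma     | Economics
Beth    | Biology  
Ivan    | Algebra  
Eve     | Biology  


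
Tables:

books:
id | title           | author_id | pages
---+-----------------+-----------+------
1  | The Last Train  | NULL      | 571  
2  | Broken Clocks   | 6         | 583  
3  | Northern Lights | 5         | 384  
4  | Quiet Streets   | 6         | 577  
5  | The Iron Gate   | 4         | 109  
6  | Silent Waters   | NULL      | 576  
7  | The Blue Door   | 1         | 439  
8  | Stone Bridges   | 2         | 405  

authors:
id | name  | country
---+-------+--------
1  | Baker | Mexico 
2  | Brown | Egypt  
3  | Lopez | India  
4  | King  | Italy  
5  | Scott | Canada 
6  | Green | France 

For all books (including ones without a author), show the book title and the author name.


LEFT JOIN keeps every row from books (the left table); where author_id has no match in authors, the author columns become NULL. Walk through each book:
  - book 1 (The Last Train): author_id=NULL, no match -> kept with NULL
  - book 2 (Broken Clocks): author_id=6 -> matches Green
  - book 3 (Northern Lights): author_id=5 -> matches Scott
  - book 4 (Quiet Streets): author_id=6 -> matches Green
  - book 5 (The Iron Gate): author_id=4 -> matches King
  - book 6 (Silent Waters): author_id=NULL, no match -> kept with NULL
  - book 7 (The Blue Door): author_id=1 -> matches Baker
  - book 8 (Stone Bridges): author_id=2 -> matches Brown
All 8 rows appear; 2 have NULL author.

SQL:
SELECT a.title, b.name AS author
FROM books a
LEFT JOIN authors b ON a.author_id = b.id

Result:
title           | author
----------------+-------
The Last Train  | NULL  
Broken Clocks   | Green 
Northern Lights | Scott 
Quiet Streets   | Green 
The Iron Gate   | King  
Silent Waters   | NULL  
The Blue Door   | Baker 
Stone Bridges   | Brown 


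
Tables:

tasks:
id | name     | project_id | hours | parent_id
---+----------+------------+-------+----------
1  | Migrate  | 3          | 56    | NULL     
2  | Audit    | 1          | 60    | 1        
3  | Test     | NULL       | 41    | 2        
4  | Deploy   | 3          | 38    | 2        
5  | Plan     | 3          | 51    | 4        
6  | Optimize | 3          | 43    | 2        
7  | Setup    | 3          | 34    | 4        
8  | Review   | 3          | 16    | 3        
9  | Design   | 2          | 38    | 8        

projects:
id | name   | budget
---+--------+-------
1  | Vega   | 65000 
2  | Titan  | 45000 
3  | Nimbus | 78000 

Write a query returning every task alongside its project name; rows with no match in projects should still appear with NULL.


LEFT JOIN keeps every row from tasks (the left table); where project_id has no match in projects, the project columns become NULL. Walk through each task:
  - task 1 (Migrate): project_id=3 -> matches Nimbus
  - task 2 (Audit): project_id=1 -> matches Vega
  - task 3 (Test): project_id=NULL, no match -> kept with NULL
  - task 4 (Deploy): project_id=3 -> matches Nimbus
  - task 5 (Plan): project_id=3 -> matches Nimbus
  - task 6 (Optimize): project_id=3 -> matches Nimbus
  - task 7 (Setup): project_id=3 -> matches Nimbus
  - task 8 (Review): project_id=3 -> matches Nimbus
  - task 9 (Design): project_id=2 -> matches Titan
All 9 rows appear; 1 has NULL project.

SQL:
SELECT a.name, b.name AS project
FROM tasks a
LEFT JOIN projects b ON a.project_id = b.id

Result:
name     | project
---------+--------
Migrate  | Nimbus 
Audit    | Vega   
Test     | NULL   
Deploy   | Nimbus 
Plan     | Nimbus 
Optimize | Nimbus 
Setup    | Nimbus 
Review   | Nimbus 
Design   | Titan  


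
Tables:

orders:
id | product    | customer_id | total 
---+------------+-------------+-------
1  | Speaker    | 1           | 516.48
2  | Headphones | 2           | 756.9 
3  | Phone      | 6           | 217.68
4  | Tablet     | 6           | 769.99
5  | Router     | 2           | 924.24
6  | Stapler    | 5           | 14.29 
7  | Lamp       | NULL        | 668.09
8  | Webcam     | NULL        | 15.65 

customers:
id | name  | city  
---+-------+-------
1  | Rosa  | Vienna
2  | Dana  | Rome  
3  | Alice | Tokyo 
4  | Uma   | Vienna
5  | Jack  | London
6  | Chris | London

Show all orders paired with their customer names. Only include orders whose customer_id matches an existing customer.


INNER JOIN keeps only orders rows whose customer_id matches an id in customers. Walk through each order:
  - order 1 (Speaker): customer_id=1 -> matches Rosa
  - order 2 (Headphones): customer_id=2 -> matches Dana
  - order 3 (Phone): customer_id=6 -> matches Chris
  - order 4 (Tablet): customer_id=6 -> matches Chris
  - order 5 (Router): customer_id=2 -> matches Dana
  - order 6 (Stapler): customer_id=5 -> matches Jack
  - order 7 (Lamp): customer_id=NULL, no match -> dropped
  - order 8 (Webcam): customer_id=NULL, no match -> dropped
So 2 of 8 rows are dropped.

SQL:
SELECT a.product, b.name AS customer
FROM orders a
INNER JOIN customers b ON a.customer_id = b.id

Result:
product    | customer
-----------+---------
Speaker    | Rosa    
Headphones | Dana    
Phone      | Chris   
Tablet     | Chris   
Router     | Dana    
Stapler    | Jack    
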